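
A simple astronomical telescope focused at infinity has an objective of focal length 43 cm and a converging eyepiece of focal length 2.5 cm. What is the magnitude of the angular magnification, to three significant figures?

17.2

|M| = f_obj/|f_eye| = 43/2.5 = 17.200.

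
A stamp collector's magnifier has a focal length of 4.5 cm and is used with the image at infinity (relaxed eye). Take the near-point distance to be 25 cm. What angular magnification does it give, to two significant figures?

M = D/f = 25/4.5 = 5.556.

5.6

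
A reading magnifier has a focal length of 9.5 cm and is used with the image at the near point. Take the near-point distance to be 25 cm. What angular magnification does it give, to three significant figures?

M = 1 + D/f = 1 + 25/9.5 = 3.632.

3.63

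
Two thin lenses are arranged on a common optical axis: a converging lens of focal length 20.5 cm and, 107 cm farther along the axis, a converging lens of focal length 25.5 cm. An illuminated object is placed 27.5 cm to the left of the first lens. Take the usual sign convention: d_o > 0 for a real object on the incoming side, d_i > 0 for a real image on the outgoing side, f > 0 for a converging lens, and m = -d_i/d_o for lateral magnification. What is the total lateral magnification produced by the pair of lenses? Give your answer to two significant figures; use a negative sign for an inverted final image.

First lens: d_i1 = 1/(1/20.5 - 1/27.5) = 80.536 cm.
m_1 = -(80.536)/27.5 = -2.9286.
Object distance for lens 2: d_o2 = 107 - 80.536 = 26.464 cm.
Second lens: d_i2 = 1/(1/25.5 - 1/(26.464)) = 699.833 cm.
m_2 = -(699.833)/(26.464) = -26.4444.
Total m = m_1 x m_2 = (-2.9286)(-26.4444) = 77.4444.

77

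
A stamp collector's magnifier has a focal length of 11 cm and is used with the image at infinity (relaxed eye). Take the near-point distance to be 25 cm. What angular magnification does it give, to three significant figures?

2.27

M = D/f = 25/11 = 2.273.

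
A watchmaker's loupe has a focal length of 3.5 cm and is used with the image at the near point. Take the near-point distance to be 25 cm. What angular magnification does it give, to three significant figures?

M = 1 + D/f = 1 + 25/3.5 = 8.143.

8.14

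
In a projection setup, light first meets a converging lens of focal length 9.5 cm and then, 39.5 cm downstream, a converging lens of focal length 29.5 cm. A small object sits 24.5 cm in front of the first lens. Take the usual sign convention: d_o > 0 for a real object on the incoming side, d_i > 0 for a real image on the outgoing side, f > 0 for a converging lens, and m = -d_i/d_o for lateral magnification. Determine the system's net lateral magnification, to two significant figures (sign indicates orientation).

Lens 1: 1/d_i1 = 1/f_1 - 1/d_o1 = 1/9.5 - 1/24.5 = 0.06445 cm^-1, so d_i1 = 15.517 cm.
m_1 = -(15.517)/24.5 = -0.6333.
That image sits 23.983 cm in front of the second lens, so d_o2 = 23.983 cm.
Lens 2: 1/d_i2 = 1/f_2 - 1/d_o2 = 1/29.5 - 1/(23.983) = -0.00780 cm^-1, so d_i2 = -128.249 cm.
m_2 = -(-128.249)/(23.983) = 5.3474.
The system's lateral magnification is m_1 m_2 = (-0.6333)(5.3474) = -3.3867.

-3.4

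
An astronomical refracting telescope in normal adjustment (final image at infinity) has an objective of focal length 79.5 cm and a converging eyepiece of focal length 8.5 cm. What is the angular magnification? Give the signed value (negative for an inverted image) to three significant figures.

-9.35

M = -f_obj/f_eye = -79.5/(8.5) = -9.353.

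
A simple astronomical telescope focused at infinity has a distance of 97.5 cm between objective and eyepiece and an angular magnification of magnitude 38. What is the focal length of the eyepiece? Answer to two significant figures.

In normal adjustment the tube length equals f_obj + f_eye and |M| = f_obj/f_eye.
So f_obj = 38 f_eye and 38 f_eye + f_eye = 97.5 cm, giving f_eye = 97.5/39 = 2.500 cm and f_obj = 95.000 cm.

2.5 cm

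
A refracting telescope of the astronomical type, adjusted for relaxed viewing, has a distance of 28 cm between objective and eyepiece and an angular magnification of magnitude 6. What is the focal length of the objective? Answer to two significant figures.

24 cm

In normal adjustment the tube length equals f_obj + f_eye and |M| = f_obj/f_eye.
So f_obj = 6 f_eye and 6 f_eye + f_eye = 28 cm, giving f_eye = 28/7 = 4.000 cm and f_obj = 24.000 cm.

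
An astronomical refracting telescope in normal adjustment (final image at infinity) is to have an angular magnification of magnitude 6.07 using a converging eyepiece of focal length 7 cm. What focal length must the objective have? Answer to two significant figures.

|M| = f_obj/|f_eye|, so f_obj = |M| x |f_eye| = 6.07 x 7 = 42.490 cm.

42 cm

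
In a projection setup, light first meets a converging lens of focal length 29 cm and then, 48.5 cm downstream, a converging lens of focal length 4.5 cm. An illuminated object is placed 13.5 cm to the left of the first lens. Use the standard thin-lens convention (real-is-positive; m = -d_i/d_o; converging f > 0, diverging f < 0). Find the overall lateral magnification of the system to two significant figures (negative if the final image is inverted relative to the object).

Lens 1: 1/d_i1 = 1/f_1 - 1/d_o1 = 1/29 - 1/13.5 = -0.03959 cm^-1, so d_i1 = -25.258 cm.
m_1 = -(-25.258)/13.5 = 1.8710.
With d_i1 < 0 the first image is virtual and lies on the object side; the object distance for lens 2 is d_o2 = 48.5 - (-25.258) = 73.758 cm.
Lens 2: 1/d_i2 = 1/f_2 - 1/d_o2 = 1/4.5 - 1/(73.758) = 0.20866 cm^-1, so d_i2 = 4.792 cm.
m_2 = -(4.792)/(73.758) = -0.0650.
The system's lateral magnification is m_1 m_2 = (1.8710)(-0.0650) = -0.1216.

-0.12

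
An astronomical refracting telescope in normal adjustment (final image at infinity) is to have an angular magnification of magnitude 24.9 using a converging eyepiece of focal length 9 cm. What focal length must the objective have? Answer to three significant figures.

224 cm

|M| = f_obj/|f_eye|, so f_obj = |M| x |f_eye| = 24.9 x 9 = 224.100 cm.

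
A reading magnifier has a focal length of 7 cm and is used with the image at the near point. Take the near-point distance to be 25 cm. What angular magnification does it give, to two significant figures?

4.6

M = 1 + D/f = 1 + 25/7 = 4.571.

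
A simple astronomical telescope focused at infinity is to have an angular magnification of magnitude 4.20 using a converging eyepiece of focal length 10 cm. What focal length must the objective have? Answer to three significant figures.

|M| = f_obj/|f_eye|, so f_obj = |M| x |f_eye| = 4.2 x 10 = 42.000 cm.

42.0 cm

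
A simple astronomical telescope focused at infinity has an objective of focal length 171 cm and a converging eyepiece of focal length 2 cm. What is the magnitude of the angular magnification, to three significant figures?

|M| = f_obj/|f_eye| = 171/2 = 85.500.

85.5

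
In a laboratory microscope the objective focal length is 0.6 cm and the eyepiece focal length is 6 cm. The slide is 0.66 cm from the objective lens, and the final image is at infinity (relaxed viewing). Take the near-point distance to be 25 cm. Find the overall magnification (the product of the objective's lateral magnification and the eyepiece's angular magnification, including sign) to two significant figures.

-42

Objective: 1/d_i = 1/f_obj - 1/d_o = 1/0.6 - 1/0.66 = 0.15152 cm^-1, so d_i = 6.600 cm.
m_obj = -d_i/d_o = -6.600/0.66 = -10.000.
Eyepiece angular magnification (image at infinity): M_eye = D/f_e = 25/6 = 4.167.
Overall M = m_obj x M_eye = (-10.000)(4.167) = -41.67.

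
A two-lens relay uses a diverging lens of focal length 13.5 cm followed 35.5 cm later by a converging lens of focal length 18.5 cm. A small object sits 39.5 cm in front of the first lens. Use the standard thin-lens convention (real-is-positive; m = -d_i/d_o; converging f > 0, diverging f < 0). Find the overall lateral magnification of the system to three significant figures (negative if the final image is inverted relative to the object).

First lens: d_i1 = 1/(1/(-13.5) - 1/39.5) = -10.061 cm.
m_1 = -(-10.061)/39.5 = 0.2547.
With d_i1 < 0 the first image is virtual and lies on the object side; the object distance for lens 2 is d_o2 = 35.5 - (-10.061) = 45.561 cm.
Second lens: d_i2 = 1/(1/18.5 - 1/(45.561)) = 31.147 cm.
m_2 = -(31.147)/(45.561) = -0.6836.
The system's lateral magnification is m_1 m_2 = (0.2547)(-0.6836) = -0.1741.

-0.174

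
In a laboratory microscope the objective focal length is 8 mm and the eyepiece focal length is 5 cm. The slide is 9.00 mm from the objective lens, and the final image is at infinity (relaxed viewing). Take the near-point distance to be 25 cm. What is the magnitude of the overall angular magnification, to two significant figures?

Convert to cm: f_obj = 8 mm = 0.8 cm; d_o = 9.00 mm = 0.90 cm.
Objective: 1/d_i = 1/f_obj - 1/d_o = 1/0.8 - 1/0.90 = 0.13889 cm^-1, so d_i = 7.200 cm.
m_obj = -d_i/d_o = -7.200/0.90 = -8.000.
Eyepiece angular magnification (image at infinity): M_eye = D/f_e = 25/5 = 5.000.
Overall M = m_obj x M_eye = (-8.000)(5.000) = -40.00.
|M| = 40.00.

40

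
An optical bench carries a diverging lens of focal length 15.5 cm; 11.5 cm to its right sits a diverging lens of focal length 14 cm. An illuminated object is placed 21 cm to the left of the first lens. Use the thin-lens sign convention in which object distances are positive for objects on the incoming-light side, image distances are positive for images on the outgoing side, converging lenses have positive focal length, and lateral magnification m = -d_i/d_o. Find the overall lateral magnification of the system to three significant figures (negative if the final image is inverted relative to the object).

Lens 1: 1/d_i1 = 1/f_1 - 1/d_o1 = 1/(-15.5) - 1/21 = -0.11214 cm^-1, so d_i1 = -8.918 cm.
m_1 = -(-8.918)/21 = 0.4247.
With d_i1 < 0 the first image is virtual and lies on the object side; the object distance for lens 2 is d_o2 = 11.5 - (-8.918) = 20.418 cm.
Lens 2: 1/d_i2 = 1/f_2 - 1/d_o2 = 1/(-14) - 1/(20.418) = -0.12041 cm^-1, so d_i2 = -8.305 cm.
m_2 = -(-8.305)/(20.418) = 0.4068.
The system's lateral magnification is m_1 m_2 = (0.4247)(0.4068) = 0.1727.

0.173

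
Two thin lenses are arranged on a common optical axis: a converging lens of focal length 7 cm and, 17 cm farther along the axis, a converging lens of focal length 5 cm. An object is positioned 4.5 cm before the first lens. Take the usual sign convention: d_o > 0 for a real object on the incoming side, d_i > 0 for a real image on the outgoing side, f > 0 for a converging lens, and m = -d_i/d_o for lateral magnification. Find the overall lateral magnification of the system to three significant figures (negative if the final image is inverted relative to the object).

-0.569

Applying the thin-lens equation to the first lens, 1/7 = 1/4.5 + 1/d_i1, which gives d_i1 = -12.600 cm.
Its lateral magnification is m_1 = -d_i1/d_o1 = -(-12.600)/4.5 = 2.8000.
The intermediate image is virtual, 12.600 cm to the left of lens 1, so d_o2 = L - d_i1 = 17 - (-12.600) = 29.600 cm.
Applying the thin-lens equation again with f_2 = 5 cm and d_o2 = 29.600 cm gives d_i2 = 6.016 cm.
m_2 = -(6.016)/(29.600) = -0.2033.
Overall magnification: m = m_1 m_2 = -0.5691.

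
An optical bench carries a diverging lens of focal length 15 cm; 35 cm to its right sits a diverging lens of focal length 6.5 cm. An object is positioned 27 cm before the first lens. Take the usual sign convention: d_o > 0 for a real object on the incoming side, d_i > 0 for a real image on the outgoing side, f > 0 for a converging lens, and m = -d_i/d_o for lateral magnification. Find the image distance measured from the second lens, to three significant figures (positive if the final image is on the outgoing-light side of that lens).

Lens 1: 1/d_i1 = 1/f_1 - 1/d_o1 = 1/(-15) - 1/27 = -0.10370 cm^-1, so d_i1 = -9.643 cm.
With d_i1 < 0 the first image is virtual and lies on the object side; the object distance for lens 2 is d_o2 = 35 - (-9.643) = 44.643 cm.
Lens 2: 1/d_i2 = 1/f_2 - 1/d_o2 = 1/(-6.5) - 1/(44.643) = -0.17625 cm^-1, so d_i2 = -5.674 cm.

-5.67 cm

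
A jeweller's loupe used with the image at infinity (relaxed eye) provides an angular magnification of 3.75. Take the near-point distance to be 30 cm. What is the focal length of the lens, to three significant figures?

8.00 cm

For the image at infinity, M = D/f.
f = D/M = 30/3.75 = 8.000 cm.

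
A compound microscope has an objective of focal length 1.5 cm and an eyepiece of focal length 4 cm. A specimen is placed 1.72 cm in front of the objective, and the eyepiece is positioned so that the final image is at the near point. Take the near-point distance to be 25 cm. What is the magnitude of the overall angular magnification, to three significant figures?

49.4

Objective: 1/d_i = 1/f_obj - 1/d_o = 1/1.5 - 1/1.72 = 0.08527 cm^-1, so d_i = 11.727 cm.
m_obj = -d_i/d_o = -11.727/1.72 = -6.818.
Eyepiece angular magnification (image at near point): M_eye = 1 + D/f_e = 1 + 25/4 = 7.250.
Overall M = m_obj x M_eye = (-6.818)(7.250) = -49.43.
|M| = 49.43.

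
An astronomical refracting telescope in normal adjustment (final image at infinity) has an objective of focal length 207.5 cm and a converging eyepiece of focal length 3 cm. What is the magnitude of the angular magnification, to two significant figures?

|M| = f_obj/|f_eye| = 207.5/3 = 69.167.

69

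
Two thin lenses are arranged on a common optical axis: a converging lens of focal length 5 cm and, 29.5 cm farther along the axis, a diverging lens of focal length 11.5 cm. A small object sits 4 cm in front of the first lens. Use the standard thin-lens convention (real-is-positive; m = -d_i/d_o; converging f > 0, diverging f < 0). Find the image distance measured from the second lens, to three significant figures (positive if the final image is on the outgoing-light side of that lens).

Lens 1: 1/d_i1 = 1/f_1 - 1/d_o1 = 1/5 - 1/4 = -0.05000 cm^-1, so d_i1 = -20.000 cm.
The intermediate image is virtual, 20.000 cm to the left of lens 1, so d_o2 = L - d_i1 = 29.5 - (-20.000) = 49.500 cm.
Lens 2: 1/d_i2 = 1/f_2 - 1/d_o2 = 1/(-11.5) - 1/(49.500) = -0.10716 cm^-1, so d_i2 = -9.332 cm.

-9.33 cm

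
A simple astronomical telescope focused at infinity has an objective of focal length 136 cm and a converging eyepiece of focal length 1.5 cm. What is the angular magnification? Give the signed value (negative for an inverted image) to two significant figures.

M = -f_obj/f_eye = -136/(1.5) = -90.667.

-91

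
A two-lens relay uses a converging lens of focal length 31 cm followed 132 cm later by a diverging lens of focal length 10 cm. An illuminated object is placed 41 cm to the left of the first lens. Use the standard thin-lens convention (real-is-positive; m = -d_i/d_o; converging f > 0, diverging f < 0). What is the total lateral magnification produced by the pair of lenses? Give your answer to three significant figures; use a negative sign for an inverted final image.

-2.08

Lens 1: 1/d_i1 = 1/f_1 - 1/d_o1 = 1/31 - 1/41 = 0.00787 cm^-1, so d_i1 = 127.100 cm.
m_1 = -(127.100)/41 = -3.1000.
The intermediate image is 127.100 cm to the right of lens 1, so d_o2 = L - d_i1 = 132 - 127.100 = 4.900 cm.
Lens 2: 1/d_i2 = 1/f_2 - 1/d_o2 = 1/(-10) - 1/(4.900) = -0.30408 cm^-1, so d_i2 = -3.289 cm.
m_2 = -(-3.289)/(4.900) = 0.6711.
Overall magnification: m = m_1 m_2 = -2.0805.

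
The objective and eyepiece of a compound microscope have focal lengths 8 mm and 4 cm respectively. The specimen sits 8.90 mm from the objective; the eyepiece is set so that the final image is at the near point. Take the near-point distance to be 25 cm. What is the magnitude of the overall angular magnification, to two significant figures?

Convert to cm: f_obj = 8 mm = 0.8 cm; d_o = 8.90 mm = 0.89 cm.
Objective: 1/d_i = 1/f_obj - 1/d_o = 1/0.8 - 1/0.89 = 0.12640 cm^-1, so d_i = 7.911 cm.
m_obj = -d_i/d_o = -7.911/0.89 = -8.889.
Eyepiece angular magnification (image at near point): M_eye = 1 + D/f_e = 1 + 25/4 = 7.250.
Overall M = m_obj x M_eye = (-8.889)(7.250) = -64.44.
|M| = 64.44.

64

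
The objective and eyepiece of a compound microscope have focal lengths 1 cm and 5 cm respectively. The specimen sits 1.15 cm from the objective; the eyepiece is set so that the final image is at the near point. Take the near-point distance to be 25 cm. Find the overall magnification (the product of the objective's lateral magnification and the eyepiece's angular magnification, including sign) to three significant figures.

Objective: 1/d_i = 1/f_obj - 1/d_o = 1/1 - 1/1.15 = 0.13043 cm^-1, so d_i = 7.667 cm.
m_obj = -d_i/d_o = -7.667/1.15 = -6.667.
Eyepiece angular magnification (image at near point): M_eye = 1 + D/f_e = 1 + 25/5 = 6.000.
Overall M = m_obj x M_eye = (-6.667)(6.000) = -40.00.

-40.0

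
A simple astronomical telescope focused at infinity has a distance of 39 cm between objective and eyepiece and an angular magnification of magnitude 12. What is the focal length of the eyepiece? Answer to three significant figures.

In normal adjustment the tube length equals f_obj + f_eye and |M| = f_obj/f_eye.
So f_obj = 12 f_eye and 12 f_eye + f_eye = 39 cm, giving f_eye = 39/13 = 3.000 cm and f_obj = 36.000 cm.

3.00 cm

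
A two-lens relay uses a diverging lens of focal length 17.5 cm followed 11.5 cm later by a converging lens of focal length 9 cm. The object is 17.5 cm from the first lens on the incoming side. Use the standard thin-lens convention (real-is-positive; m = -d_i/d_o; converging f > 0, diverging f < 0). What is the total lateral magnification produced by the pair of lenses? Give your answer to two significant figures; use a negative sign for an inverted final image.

First lens: d_i1 = 1/(1/(-17.5) - 1/17.5) = -8.750 cm.
m_1 = -(-8.750)/17.5 = 0.5000.
The intermediate image is virtual, 8.750 cm to the left of lens 1, so d_o2 = L - d_i1 = 11.5 - (-8.750) = 20.250 cm.
Second lens: d_i2 = 1/(1/9 - 1/(20.250)) = 16.200 cm.
m_2 = -(16.200)/(20.250) = -0.8000.
Overall magnification: m = m_1 m_2 = -0.4000.

-0.40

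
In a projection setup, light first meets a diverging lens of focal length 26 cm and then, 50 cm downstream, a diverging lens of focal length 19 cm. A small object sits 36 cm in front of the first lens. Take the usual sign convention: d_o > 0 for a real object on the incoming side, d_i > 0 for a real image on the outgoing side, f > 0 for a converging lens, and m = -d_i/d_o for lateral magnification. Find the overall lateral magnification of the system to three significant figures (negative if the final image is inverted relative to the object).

0.0947

Applying the thin-lens equation to the first lens, 1/(-26) = 1/36 + 1/d_i1, which gives d_i1 = -15.097 cm.
Its lateral magnification is m_1 = -d_i1/d_o1 = -(-15.097)/36 = 0.4194.
The intermediate image is virtual, 15.097 cm to the left of lens 1, so d_o2 = L - d_i1 = 50 - (-15.097) = 65.097 cm.
Applying the thin-lens equation again with f_2 = -19 cm and d_o2 = 65.097 cm gives d_i2 = -14.707 cm.
m_2 = -(-14.707)/(65.097) = 0.2259.
The system's lateral magnification is m_1 m_2 = (0.4194)(0.2259) = 0.0947.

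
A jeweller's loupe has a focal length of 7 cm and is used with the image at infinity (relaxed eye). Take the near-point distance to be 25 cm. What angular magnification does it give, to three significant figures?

M = D/f = 25/7 = 3.571.

3.57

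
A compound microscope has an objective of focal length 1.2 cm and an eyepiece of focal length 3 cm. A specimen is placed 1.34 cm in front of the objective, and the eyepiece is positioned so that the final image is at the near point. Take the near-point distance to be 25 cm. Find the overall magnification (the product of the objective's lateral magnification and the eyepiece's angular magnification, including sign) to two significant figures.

Objective: 1/d_i = 1/f_obj - 1/d_o = 1/1.2 - 1/1.34 = 0.08706 cm^-1, so d_i = 11.486 cm.
m_obj = -d_i/d_o = -11.486/1.34 = -8.571.
Eyepiece angular magnification (image at near point): M_eye = 1 + D/f_e = 1 + 25/3 = 9.333.
Overall M = m_obj x M_eye = (-8.571)(9.333) = -80.00.

-80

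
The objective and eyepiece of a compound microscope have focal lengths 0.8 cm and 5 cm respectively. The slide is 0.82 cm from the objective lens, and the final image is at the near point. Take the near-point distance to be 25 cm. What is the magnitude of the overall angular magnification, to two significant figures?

240

Objective: 1/d_i = 1/f_obj - 1/d_o = 1/0.8 - 1/0.82 = 0.03049 cm^-1, so d_i = 32.800 cm.
m_obj = -d_i/d_o = -32.800/0.82 = -40.000.
Eyepiece angular magnification (image at near point): M_eye = 1 + D/f_e = 1 + 25/5 = 6.000.
Overall M = m_obj x M_eye = (-40.000)(6.000) = -240.00.
|M| = 240.00.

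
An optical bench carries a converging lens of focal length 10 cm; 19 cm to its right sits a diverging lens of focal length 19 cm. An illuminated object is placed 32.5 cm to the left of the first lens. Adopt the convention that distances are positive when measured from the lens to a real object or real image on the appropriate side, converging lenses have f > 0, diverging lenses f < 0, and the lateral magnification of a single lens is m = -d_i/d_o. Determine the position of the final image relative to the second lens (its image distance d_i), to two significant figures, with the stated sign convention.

Lens 1: 1/d_i1 = 1/f_1 - 1/d_o1 = 1/10 - 1/32.5 = 0.06923 cm^-1, so d_i1 = 14.444 cm.
The intermediate image is 14.444 cm to the right of lens 1, so d_o2 = L - d_i1 = 19 - 14.444 = 4.556 cm.
Lens 2: 1/d_i2 = 1/f_2 - 1/d_o2 = 1/(-19) - 1/(4.556) = -0.27214 cm^-1, so d_i2 = -3.675 cm.

-3.7 cm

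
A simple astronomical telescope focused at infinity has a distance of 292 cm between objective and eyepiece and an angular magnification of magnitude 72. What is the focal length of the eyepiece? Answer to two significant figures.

In normal adjustment the tube length equals f_obj + f_eye and |M| = f_obj/f_eye.
So f_obj = 72 f_eye and 72 f_eye + f_eye = 292 cm, giving f_eye = 292/73 = 4.000 cm and f_obj = 288.000 cm.

4.0 cm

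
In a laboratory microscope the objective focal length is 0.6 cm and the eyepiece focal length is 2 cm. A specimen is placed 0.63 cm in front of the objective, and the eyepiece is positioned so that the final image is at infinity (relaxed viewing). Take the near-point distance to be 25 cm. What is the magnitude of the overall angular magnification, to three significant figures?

250

Objective: 1/d_i = 1/f_obj - 1/d_o = 1/0.6 - 1/0.63 = 0.07937 cm^-1, so d_i = 12.600 cm.
m_obj = -d_i/d_o = -12.600/0.63 = -20.000.
Eyepiece angular magnification (image at infinity): M_eye = D/f_e = 25/2 = 12.500.
Overall M = m_obj x M_eye = (-20.000)(12.500) = -250.00.
|M| = 250.00.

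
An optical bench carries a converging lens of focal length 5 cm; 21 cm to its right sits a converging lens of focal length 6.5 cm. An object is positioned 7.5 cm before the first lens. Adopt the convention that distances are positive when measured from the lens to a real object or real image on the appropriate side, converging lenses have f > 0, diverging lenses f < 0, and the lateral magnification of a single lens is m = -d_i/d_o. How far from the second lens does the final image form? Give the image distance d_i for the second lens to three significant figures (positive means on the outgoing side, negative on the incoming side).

-78.0 cm

Lens 1: 1/d_i1 = 1/f_1 - 1/d_o1 = 1/5 - 1/7.5 = 0.06667 cm^-1, so d_i1 = 15.000 cm.
Object distance for lens 2: d_o2 = 21 - 15.000 = 6.000 cm.
Lens 2: 1/d_i2 = 1/f_2 - 1/d_o2 = 1/6.5 - 1/(6.000) = -0.01282 cm^-1, so d_i2 = -78.000 cm.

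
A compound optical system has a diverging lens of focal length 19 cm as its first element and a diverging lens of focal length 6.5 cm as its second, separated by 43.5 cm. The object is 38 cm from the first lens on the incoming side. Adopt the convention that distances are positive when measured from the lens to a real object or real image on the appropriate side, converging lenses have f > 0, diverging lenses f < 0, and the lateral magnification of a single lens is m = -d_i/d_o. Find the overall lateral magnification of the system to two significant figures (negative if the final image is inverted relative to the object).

0.035

Lens 1: 1/d_i1 = 1/f_1 - 1/d_o1 = 1/(-19) - 1/38 = -0.07895 cm^-1, so d_i1 = -12.667 cm.
m_1 = -(-12.667)/38 = 0.3333.
The intermediate image is virtual, 12.667 cm to the left of lens 1, so d_o2 = L - d_i1 = 43.5 - (-12.667) = 56.167 cm.
Lens 2: 1/d_i2 = 1/f_2 - 1/d_o2 = 1/(-6.5) - 1/(56.167) = -0.17165 cm^-1, so d_i2 = -5.826 cm.
m_2 = -(-5.826)/(56.167) = 0.1037.
Overall magnification: m = m_1 m_2 = 0.0346.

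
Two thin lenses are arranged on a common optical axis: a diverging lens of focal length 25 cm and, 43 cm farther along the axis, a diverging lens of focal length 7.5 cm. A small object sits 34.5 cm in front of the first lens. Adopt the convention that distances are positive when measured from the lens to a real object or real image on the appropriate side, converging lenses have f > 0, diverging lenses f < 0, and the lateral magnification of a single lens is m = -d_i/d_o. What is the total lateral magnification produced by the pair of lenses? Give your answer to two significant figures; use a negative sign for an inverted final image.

0.048

Lens 1: 1/d_i1 = 1/f_1 - 1/d_o1 = 1/(-25) - 1/34.5 = -0.06899 cm^-1, so d_i1 = -14.496 cm.
m_1 = -(-14.496)/34.5 = 0.4202.
With d_i1 < 0 the first image is virtual and lies on the object side; the object distance for lens 2 is d_o2 = 43 - (-14.496) = 57.496 cm.
Lens 2: 1/d_i2 = 1/f_2 - 1/d_o2 = 1/(-7.5) - 1/(57.496) = -0.15073 cm^-1, so d_i2 = -6.635 cm.
m_2 = -(-6.635)/(57.496) = 0.1154.
The system's lateral magnification is m_1 m_2 = (0.4202)(0.1154) = 0.0485.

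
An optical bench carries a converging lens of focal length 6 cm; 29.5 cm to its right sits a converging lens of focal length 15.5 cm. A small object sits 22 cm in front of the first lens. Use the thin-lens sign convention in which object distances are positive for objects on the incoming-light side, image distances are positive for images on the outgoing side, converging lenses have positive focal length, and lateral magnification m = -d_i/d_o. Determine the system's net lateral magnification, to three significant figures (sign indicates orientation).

Lens 1: 1/d_i1 = 1/f_1 - 1/d_o1 = 1/6 - 1/22 = 0.12121 cm^-1, so d_i1 = 8.250 cm.
m_1 = -(8.250)/22 = -0.3750.
That image sits 21.250 cm in front of the second lens, so d_o2 = 21.250 cm.
Lens 2: 1/d_i2 = 1/f_2 - 1/d_o2 = 1/15.5 - 1/(21.250) = 0.01746 cm^-1, so d_i2 = 57.283 cm.
m_2 = -(57.283)/(21.250) = -2.6957.
The system's lateral magnification is m_1 m_2 = (-0.3750)(-2.6957) = 1.0109.

1.01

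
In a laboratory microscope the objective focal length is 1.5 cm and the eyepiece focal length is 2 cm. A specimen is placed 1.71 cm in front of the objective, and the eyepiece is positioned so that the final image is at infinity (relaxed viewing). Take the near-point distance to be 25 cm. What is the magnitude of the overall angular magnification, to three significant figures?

89.3

Objective: 1/d_i = 1/f_obj - 1/d_o = 1/1.5 - 1/1.71 = 0.08187 cm^-1, so d_i = 12.214 cm.
m_obj = -d_i/d_o = -12.214/1.71 = -7.143.
Eyepiece angular magnification (image at infinity): M_eye = D/f_e = 25/2 = 12.500.
Overall M = m_obj x M_eye = (-7.143)(12.500) = -89.29.
|M| = 89.29.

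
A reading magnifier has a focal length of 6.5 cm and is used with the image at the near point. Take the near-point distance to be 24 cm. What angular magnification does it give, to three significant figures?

M = 1 + D/f = 1 + 24/6.5 = 4.692.

4.69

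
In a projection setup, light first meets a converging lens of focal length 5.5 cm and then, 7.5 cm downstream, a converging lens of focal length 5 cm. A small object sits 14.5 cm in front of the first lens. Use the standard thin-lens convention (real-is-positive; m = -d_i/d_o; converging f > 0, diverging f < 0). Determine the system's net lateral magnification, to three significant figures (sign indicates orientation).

Applying the thin-lens equation to the first lens, 1/5.5 = 1/14.5 + 1/d_i1, which gives d_i1 = 8.861 cm.
Its lateral magnification is m_1 = -d_i1/d_o1 = -(8.861)/14.5 = -0.6111.
Since 8.861 cm > 7.5 cm, the first image lies past the second lens and serves as a virtual object: d_o2 = L - d_i1 = -1.361 cm.
Applying the thin-lens equation again with f_2 = 5 cm and d_o2 = -1.361 cm gives d_i2 = 1.070 cm.
m_2 = -(1.070)/(-1.361) = 0.7860.
The system's lateral magnification is m_1 m_2 = (-0.6111)(0.7860) = -0.4803.

-0.480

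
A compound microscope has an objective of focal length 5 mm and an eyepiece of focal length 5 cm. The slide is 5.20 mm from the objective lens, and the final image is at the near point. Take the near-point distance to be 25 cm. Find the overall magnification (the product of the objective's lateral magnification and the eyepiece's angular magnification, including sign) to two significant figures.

-150

Convert to cm: f_obj = 5 mm = 0.5 cm; d_o = 5.20 mm = 0.52 cm.
Objective: 1/d_i = 1/f_obj - 1/d_o = 1/0.5 - 1/0.52 = 0.07692 cm^-1, so d_i = 13.000 cm.
m_obj = -d_i/d_o = -13.000/0.52 = -25.000.
Eyepiece angular magnification (image at near point): M_eye = 1 + D/f_e = 1 + 25/5 = 6.000.
Overall M = m_obj x M_eye = (-25.000)(6.000) = -150.00.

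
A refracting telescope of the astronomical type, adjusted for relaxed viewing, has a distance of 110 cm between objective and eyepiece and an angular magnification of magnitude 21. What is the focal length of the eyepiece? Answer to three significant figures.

5.00 cm

In normal adjustment the tube length equals f_obj + f_eye and |M| = f_obj/f_eye.
So f_obj = 21 f_eye and 21 f_eye + f_eye = 110 cm, giving f_eye = 110/22 = 5.000 cm and f_obj = 105.000 cm.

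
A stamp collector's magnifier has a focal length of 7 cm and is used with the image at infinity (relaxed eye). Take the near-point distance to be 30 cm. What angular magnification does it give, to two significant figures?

M = D/f = 30/7 = 4.286.

4.3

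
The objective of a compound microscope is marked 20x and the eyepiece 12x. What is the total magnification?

240

The overall magnification of a compound microscope is the product of the objective and eyepiece magnifications:
M = M_obj x M_eye = 20 x 12 = 240.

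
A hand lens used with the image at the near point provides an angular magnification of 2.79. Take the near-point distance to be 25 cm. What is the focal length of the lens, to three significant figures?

For the image at the near point, M = 1 + D/f.
f = D/(M - 1) = 25/(2.79 - 1) = 13.966 cm.

14.0 cm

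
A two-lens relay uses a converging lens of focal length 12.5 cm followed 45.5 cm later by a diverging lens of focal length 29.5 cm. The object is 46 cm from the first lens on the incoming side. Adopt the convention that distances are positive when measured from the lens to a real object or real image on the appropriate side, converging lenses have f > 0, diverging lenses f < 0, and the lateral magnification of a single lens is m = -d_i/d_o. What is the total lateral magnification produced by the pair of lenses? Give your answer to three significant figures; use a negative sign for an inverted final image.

-0.190

First lens: d_i1 = 1/(1/12.5 - 1/46) = 17.164 cm.
m_1 = -(17.164)/46 = -0.3731.
That image sits 28.336 cm in front of the second lens, so d_o2 = 28.336 cm.
Second lens: d_i2 = 1/(1/(-29.5) - 1/(28.336)) = -14.453 cm.
m_2 = -(-14.453)/(28.336) = 0.5101.
The system's lateral magnification is m_1 m_2 = (-0.3731)(0.5101) = -0.1903.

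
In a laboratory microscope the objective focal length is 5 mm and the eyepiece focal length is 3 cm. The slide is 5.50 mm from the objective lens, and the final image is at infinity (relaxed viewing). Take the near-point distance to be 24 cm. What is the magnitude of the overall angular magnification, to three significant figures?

Convert to cm: f_obj = 5 mm = 0.5 cm; d_o = 5.50 mm = 0.55 cm.
Objective: 1/d_i = 1/f_obj - 1/d_o = 1/0.5 - 1/0.55 = 0.18182 cm^-1, so d_i = 5.500 cm.
m_obj = -d_i/d_o = -5.500/0.55 = -10.000.
Eyepiece angular magnification (image at infinity): M_eye = D/f_e = 24/3 = 8.000.
Overall M = m_obj x M_eye = (-10.000)(8.000) = -80.00.
|M| = 80.00.

80.0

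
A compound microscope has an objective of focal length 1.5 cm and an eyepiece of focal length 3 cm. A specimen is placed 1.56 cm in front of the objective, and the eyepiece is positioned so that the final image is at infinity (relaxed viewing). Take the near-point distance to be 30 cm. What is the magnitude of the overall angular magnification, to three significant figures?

Objective: 1/d_i = 1/f_obj - 1/d_o = 1/1.5 - 1/1.56 = 0.02564 cm^-1, so d_i = 39.000 cm.
m_obj = -d_i/d_o = -39.000/1.56 = -25.000.
Eyepiece angular magnification (image at infinity): M_eye = D/f_e = 30/3 = 10.000.
Overall M = m_obj x M_eye = (-25.000)(10.000) = -250.00.
|M| = 250.00.

250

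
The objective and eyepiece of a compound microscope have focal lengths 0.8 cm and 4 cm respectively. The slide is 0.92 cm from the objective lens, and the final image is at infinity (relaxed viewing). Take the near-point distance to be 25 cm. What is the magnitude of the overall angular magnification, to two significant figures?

42

Objective: 1/d_i = 1/f_obj - 1/d_o = 1/0.8 - 1/0.92 = 0.16304 cm^-1, so d_i = 6.133 cm.
m_obj = -d_i/d_o = -6.133/0.92 = -6.667.
Eyepiece angular magnification (image at infinity): M_eye = D/f_e = 25/4 = 6.250.
Overall M = m_obj x M_eye = (-6.667)(6.250) = -41.67.
|M| = 41.67.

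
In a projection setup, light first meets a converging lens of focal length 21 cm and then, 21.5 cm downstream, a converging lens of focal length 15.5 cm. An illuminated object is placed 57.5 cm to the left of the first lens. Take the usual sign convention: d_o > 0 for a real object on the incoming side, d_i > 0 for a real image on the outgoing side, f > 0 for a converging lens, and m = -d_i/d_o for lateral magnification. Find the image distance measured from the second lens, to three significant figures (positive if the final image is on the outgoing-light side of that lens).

Lens 1: 1/d_i1 = 1/f_1 - 1/d_o1 = 1/21 - 1/57.5 = 0.03023 cm^-1, so d_i1 = 33.082 cm.
This image would form 33.082 cm past lens 1, i.e. 11.582 cm beyond lens 2, so it is a virtual object for lens 2: d_o2 = 21.5 - 33.082 = -11.582 cm.
Lens 2: 1/d_i2 = 1/f_2 - 1/d_o2 = 1/15.5 - 1/(-11.582) = 0.15086 cm^-1, so d_i2 = 6.629 cm.

6.63 cm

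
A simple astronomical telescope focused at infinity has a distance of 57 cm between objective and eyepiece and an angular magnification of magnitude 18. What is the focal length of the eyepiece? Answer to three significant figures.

3.00 cm

In normal adjustment the tube length equals f_obj + f_eye and |M| = f_obj/f_eye.
So f_obj = 18 f_eye and 18 f_eye + f_eye = 57 cm, giving f_eye = 57/19 = 3.000 cm and f_obj = 54.000 cm.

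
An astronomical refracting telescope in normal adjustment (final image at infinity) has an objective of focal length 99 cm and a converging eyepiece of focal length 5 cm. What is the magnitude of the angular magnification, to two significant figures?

|M| = f_obj/|f_eye| = 99/5 = 19.800.

20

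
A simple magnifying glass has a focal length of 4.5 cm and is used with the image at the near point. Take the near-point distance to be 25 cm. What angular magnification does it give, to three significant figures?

6.56

M = 1 + D/f = 1 + 25/4.5 = 6.556.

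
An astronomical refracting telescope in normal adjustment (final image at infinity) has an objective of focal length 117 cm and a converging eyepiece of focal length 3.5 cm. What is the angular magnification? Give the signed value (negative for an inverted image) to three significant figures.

-33.4

M = -f_obj/f_eye = -117/(3.5) = -33.429.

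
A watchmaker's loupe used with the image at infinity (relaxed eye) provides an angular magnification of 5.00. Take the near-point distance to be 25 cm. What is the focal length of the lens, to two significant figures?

5.0 cm

For the image at infinity, M = D/f.
f = D/M = 25/5.0 = 5.000 cm.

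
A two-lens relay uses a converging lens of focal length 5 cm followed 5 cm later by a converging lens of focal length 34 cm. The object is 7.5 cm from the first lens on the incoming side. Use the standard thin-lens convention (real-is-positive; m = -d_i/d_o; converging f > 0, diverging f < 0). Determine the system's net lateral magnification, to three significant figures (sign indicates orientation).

-1.55

First lens: d_i1 = 1/(1/5 - 1/7.5) = 15.000 cm.
m_1 = -(15.000)/7.5 = -2.0000.
This image would form 15.000 cm past lens 1, i.e. 10.000 cm beyond lens 2, so it is a virtual object for lens 2: d_o2 = 5 - 15.000 = -10.000 cm.
Second lens: d_i2 = 1/(1/34 - 1/(-10.000)) = 7.727 cm.
m_2 = -(7.727)/(-10.000) = 0.7727.
Overall magnification: m = m_1 m_2 = -1.5455.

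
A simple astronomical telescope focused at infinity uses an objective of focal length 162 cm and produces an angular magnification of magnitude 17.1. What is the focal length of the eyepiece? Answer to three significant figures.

|M| = f_obj/f_eye, so f_eye = f_obj/|M| = 162/17.1 = 9.474 cm.

9.47 cm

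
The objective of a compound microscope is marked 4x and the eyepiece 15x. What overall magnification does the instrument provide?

The overall magnification of a compound microscope is the product of the objective and eyepiece magnifications:
M = M_obj x M_eye = 4 x 15 = 60.

60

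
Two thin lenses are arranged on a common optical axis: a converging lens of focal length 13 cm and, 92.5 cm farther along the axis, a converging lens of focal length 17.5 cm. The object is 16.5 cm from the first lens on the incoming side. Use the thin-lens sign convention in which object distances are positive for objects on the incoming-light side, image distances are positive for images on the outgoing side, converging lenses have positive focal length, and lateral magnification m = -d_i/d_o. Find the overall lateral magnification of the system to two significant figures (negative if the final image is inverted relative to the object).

Applying the thin-lens equation to the first lens, 1/13 = 1/16.5 + 1/d_i1, which gives d_i1 = 61.286 cm.
Its lateral magnification is m_1 = -d_i1/d_o1 = -(61.286)/16.5 = -3.7143.
Object distance for lens 2: d_o2 = 92.5 - 61.286 = 31.214 cm.
Applying the thin-lens equation again with f_2 = 17.5 cm and d_o2 = 31.214 cm gives d_i2 = 39.831 cm.
m_2 = -(39.831)/(31.214) = -1.2760.
Total m = m_1 x m_2 = (-3.7143)(-1.2760) = 4.7396.

4.7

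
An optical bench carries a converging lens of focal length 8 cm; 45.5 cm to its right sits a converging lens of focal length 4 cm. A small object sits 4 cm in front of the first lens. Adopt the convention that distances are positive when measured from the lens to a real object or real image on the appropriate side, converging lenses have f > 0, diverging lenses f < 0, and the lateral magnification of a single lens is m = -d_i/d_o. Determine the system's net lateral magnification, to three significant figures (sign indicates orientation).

Lens 1: 1/d_i1 = 1/f_1 - 1/d_o1 = 1/8 - 1/4 = -0.12500 cm^-1, so d_i1 = -8.000 cm.
m_1 = -(-8.000)/4 = 2.0000.
The intermediate image is virtual, 8.000 cm to the left of lens 1, so d_o2 = L - d_i1 = 45.5 - (-8.000) = 53.500 cm.
Lens 2: 1/d_i2 = 1/f_2 - 1/d_o2 = 1/4 - 1/(53.500) = 0.23131 cm^-1, so d_i2 = 4.323 cm.
m_2 = -(4.323)/(53.500) = -0.0808.
Total m = m_1 x m_2 = (2.0000)(-0.0808) = -0.1616.

-0.162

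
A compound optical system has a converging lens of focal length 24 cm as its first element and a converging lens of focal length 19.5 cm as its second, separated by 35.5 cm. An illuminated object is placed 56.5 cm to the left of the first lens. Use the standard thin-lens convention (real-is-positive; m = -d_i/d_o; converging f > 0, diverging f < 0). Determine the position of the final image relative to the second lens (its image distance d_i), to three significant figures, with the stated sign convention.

Applying the thin-lens equation to the first lens, 1/24 = 1/56.5 + 1/d_i1, which gives d_i1 = 41.723 cm.
This image would form 41.723 cm past lens 1, i.e. 6.223 cm beyond lens 2, so it is a virtual object for lens 2: d_o2 = 35.5 - 41.723 = -6.223 cm.
Applying the thin-lens equation again with f_2 = 19.5 cm and d_o2 = -6.223 cm gives d_i2 = 4.718 cm.

4.72 cm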